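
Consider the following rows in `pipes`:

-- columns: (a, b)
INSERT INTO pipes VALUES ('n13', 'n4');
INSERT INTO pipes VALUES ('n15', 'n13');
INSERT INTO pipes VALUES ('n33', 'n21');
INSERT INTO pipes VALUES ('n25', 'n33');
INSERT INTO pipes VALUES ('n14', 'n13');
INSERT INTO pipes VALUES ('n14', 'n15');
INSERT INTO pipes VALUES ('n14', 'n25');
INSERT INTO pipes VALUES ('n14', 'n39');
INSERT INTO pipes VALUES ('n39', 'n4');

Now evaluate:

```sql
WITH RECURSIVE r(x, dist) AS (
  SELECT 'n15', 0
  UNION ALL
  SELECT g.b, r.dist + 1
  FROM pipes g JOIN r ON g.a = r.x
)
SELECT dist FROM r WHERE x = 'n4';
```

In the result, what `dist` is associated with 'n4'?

Base: (n15, dist=0).
Iteration 1: edges from {n15} -> (n13, dist=1).
Iteration 2: edges from {n13} -> (n4, dist=2).
Iteration 3: no outgoing edges from {n4}; recursion stops.

2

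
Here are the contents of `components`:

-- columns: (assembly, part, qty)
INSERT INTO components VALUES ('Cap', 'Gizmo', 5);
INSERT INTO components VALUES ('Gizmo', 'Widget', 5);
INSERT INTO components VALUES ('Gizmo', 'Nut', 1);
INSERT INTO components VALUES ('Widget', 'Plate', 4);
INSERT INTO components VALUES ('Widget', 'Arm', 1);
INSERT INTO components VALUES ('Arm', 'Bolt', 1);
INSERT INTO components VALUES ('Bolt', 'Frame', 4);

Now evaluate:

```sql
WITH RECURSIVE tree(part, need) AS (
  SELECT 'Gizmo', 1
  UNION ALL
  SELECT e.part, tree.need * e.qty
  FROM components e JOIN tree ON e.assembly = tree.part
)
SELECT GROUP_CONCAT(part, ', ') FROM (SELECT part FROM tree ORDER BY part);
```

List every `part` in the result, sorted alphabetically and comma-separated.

Base: (Gizmo, need=1).
Iteration 1: components of {Gizmo} -> Nut = 1*1 = 1, Widget = 1*5 = 5.
Iteration 2: components of {Nut,Widget} -> Arm = 5*1 = 5, Plate = 5*4 = 20.
Iteration 3: components of {Arm,Plate} -> Bolt = 5*1 = 5.
Iteration 4: components of {Bolt} -> Frame = 5*4 = 20.
Iteration 5: no further components; recursion stops.

Arm, Bolt, Frame, Gizmo, Nut, Plate, Widget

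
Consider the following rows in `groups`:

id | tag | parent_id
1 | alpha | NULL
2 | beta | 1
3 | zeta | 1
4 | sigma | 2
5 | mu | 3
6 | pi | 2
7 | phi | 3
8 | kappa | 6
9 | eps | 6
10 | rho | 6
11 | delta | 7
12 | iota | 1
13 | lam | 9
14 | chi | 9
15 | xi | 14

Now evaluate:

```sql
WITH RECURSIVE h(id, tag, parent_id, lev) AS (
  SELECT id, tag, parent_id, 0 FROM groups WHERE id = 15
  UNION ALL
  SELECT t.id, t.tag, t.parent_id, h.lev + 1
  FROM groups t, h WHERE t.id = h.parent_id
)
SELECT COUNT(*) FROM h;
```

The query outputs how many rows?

Base: id=15 (xi), parent_id=14, lev 0.
Iteration 1: join on id=14 -> chi (id 14, parent_id=9, lev 1).
Iteration 2: join on id=9 -> eps (id 9, parent_id=6, lev 2).
Iteration 3: join on id=6 -> pi (id 6, parent_id=2, lev 3).
Iteration 4: join on id=2 -> beta (id 2, parent_id=1, lev 4).
Iteration 5: join on id=1 -> alpha (id 1, parent_id=NULL, lev 5).
Iteration 6: parent_id is NULL; no match; recursion stops.
Total rows emitted: 6.

6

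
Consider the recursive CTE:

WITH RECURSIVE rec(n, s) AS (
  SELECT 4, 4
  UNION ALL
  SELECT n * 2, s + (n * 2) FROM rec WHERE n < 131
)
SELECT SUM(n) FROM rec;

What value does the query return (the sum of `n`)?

Base: n=4, s=4.
Iteration 1: 4 < 131 holds -> n = 4 * 2 = 8, s = 4 + 8 = 12.
Iteration 2: 8 < 131 holds -> n = 8 * 2 = 16, s = 12 + 16 = 28.
Iteration 3: 16 < 131 holds -> n = 16 * 2 = 32, s = 28 + 32 = 60.
Iteration 4: 32 < 131 holds -> n = 32 * 2 = 64, s = 60 + 64 = 124.
Iteration 5: 64 < 131 holds -> n = 64 * 2 = 128, s = 124 + 128 = 252.
Iteration 6: 128 < 131 holds -> n = 128 * 2 = 256, s = 252 + 256 = 508.
Iteration 7: 256 < 131 fails; recursion stops.
SUM(n) = 4 + 8 + 16 + 32 + 64 + 128 + 256 = 508.

508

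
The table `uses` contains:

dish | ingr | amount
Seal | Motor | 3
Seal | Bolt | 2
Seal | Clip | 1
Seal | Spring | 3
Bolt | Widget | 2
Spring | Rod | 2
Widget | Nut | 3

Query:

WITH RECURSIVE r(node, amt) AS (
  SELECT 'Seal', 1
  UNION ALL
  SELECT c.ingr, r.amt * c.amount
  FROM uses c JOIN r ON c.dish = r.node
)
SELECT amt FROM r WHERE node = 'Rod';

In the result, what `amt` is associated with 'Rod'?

6

Base: (Seal, amt=1).
Iteration 1: components of {Seal} -> Bolt = 1*2 = 2, Clip = 1*1 = 1, Motor = 1*3 = 3, Spring = 1*3 = 3.
Iteration 2: components of {Bolt,Clip,Motor,Spring} -> Rod = 3*2 = 6, Widget = 2*2 = 4.
Iteration 3: components of {Rod,Widget} -> Nut = 4*3 = 12.
Iteration 4: no further components; recursion stops.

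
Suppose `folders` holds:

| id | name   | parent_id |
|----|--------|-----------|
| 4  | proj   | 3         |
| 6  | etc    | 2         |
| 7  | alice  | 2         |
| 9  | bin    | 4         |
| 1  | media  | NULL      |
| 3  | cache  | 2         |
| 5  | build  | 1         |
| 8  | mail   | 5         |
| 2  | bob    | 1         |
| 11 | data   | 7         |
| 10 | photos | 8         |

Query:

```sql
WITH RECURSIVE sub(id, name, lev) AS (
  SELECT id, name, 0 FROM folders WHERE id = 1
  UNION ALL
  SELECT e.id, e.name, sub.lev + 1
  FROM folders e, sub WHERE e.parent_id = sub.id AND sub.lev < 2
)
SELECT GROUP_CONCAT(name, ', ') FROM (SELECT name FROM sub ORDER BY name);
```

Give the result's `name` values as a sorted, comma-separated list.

Base: id=1 (media) at lev 0.
Iteration 1: rows with parent_id in {1} -> bob (id 2, lev 1), build (id 5, lev 1).
Iteration 2: rows with parent_id in {2,5} -> cache (id 3, lev 2), etc (id 6, lev 2), alice (id 7, lev 2), mail (id 8, lev 2).
Iteration 3: lev < 2 fails for all current rows; recursion stops.

alice, bob, build, cache, etc, mail, media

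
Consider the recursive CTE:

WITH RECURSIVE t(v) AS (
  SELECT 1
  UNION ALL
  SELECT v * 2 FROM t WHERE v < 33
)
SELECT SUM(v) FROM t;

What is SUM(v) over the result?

Base: v=1.
Iteration 1: 1 < 33 holds -> v = 1 * 2 = 2.
Iteration 2: 2 < 33 holds -> v = 2 * 2 = 4.
Iteration 3: 4 < 33 holds -> v = 4 * 2 = 8.
Iteration 4: 8 < 33 holds -> v = 8 * 2 = 16.
Iteration 5: 16 < 33 holds -> v = 16 * 2 = 32.
Iteration 6: 32 < 33 holds -> v = 32 * 2 = 64.
Iteration 7: 64 < 33 fails; recursion stops.
SUM(v) = 1 + 2 + 4 + 8 + 16 + 32 + 64 = 127.

127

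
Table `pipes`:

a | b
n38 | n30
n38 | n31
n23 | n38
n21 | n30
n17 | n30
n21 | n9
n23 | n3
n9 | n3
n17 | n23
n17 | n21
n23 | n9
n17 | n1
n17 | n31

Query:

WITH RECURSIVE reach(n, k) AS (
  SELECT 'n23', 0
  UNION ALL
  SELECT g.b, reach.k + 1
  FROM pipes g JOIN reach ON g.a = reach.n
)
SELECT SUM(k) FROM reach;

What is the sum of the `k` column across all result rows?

Base: (n23, k=0).
Iteration 1: edges from {n23} -> (n3, k=1), (n38, k=1), (n9, k=1).
Iteration 2: edges from {n3,n38,n9} -> (n3, k=2), (n30, k=2), (n31, k=2).
Iteration 3: no outgoing edges from {n3,n30,n31}; recursion stops.
SUM(k) = 0 + 1 + 1 + 1 + 2 + 2 + 2 = 9.

9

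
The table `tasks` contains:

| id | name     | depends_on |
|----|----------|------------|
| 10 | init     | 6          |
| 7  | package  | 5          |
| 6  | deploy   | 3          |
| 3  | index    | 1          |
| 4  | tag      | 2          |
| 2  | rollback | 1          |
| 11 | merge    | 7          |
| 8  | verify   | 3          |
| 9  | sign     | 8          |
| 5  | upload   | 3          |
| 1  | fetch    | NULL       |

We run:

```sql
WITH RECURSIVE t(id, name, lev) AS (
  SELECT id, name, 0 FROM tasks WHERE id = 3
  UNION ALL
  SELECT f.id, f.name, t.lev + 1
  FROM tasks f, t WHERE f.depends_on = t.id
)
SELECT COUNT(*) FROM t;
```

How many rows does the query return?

8

Base: id=3 (index) at lev 0.
Iteration 1: rows with depends_on in {3} -> upload (id 5, lev 1), deploy (id 6, lev 1), verify (id 8, lev 1).
Iteration 2: rows with depends_on in {5,6,8} -> package (id 7, lev 2), sign (id 9, lev 2), init (id 10, lev 2).
Iteration 3: rows with depends_on in {7,9,10} -> merge (id 11, lev 3).
Iteration 4: no rows with depends_on in {11}; recursion stops.
Total rows emitted: 8.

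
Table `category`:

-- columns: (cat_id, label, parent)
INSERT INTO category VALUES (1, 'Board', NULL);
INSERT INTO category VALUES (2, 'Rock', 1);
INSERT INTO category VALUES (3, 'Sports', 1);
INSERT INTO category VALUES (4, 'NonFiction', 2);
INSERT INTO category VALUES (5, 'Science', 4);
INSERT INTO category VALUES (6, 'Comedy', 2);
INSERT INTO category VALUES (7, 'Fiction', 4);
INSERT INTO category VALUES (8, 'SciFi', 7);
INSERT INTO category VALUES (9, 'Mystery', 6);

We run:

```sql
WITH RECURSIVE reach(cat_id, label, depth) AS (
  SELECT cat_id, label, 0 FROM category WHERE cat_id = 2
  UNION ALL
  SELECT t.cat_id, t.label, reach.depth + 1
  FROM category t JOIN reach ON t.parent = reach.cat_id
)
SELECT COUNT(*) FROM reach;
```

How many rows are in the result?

Base: cat_id=2 (Rock) at depth 0.
Iteration 1: rows with parent in {2} -> NonFiction (id 4, depth 1), Comedy (id 6, depth 1).
Iteration 2: rows with parent in {4,6} -> Science (id 5, depth 2), Fiction (id 7, depth 2), Mystery (id 9, depth 2).
Iteration 3: rows with parent in {5,7,9} -> SciFi (id 8, depth 3).
Iteration 4: no rows with parent in {8}; recursion stops.
Total rows emitted: 7.

7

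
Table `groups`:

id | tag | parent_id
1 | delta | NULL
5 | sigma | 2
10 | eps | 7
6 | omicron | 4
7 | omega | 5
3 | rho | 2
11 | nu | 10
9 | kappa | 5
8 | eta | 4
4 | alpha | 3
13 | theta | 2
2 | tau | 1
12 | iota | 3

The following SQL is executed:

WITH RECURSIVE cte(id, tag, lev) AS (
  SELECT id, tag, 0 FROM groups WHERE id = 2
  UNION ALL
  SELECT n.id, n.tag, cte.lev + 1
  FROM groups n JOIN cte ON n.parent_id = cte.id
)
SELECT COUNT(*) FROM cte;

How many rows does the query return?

Base: id=2 (tau) at lev 0.
Iteration 1: rows with parent_id in {2} -> rho (id 3, lev 1), sigma (id 5, lev 1), theta (id 13, lev 1).
Iteration 2: rows with parent_id in {3,5,13} -> alpha (id 4, lev 2), omega (id 7, lev 2), kappa (id 9, lev 2), iota (id 12, lev 2).
Iteration 3: rows with parent_id in {4,7,9,12} -> omicron (id 6, lev 3), eta (id 8, lev 3), eps (id 10, lev 3).
Iteration 4: rows with parent_id in {6,8,10} -> nu (id 11, lev 4).
Iteration 5: no rows with parent_id in {11}; recursion stops.
Total rows emitted: 12.

12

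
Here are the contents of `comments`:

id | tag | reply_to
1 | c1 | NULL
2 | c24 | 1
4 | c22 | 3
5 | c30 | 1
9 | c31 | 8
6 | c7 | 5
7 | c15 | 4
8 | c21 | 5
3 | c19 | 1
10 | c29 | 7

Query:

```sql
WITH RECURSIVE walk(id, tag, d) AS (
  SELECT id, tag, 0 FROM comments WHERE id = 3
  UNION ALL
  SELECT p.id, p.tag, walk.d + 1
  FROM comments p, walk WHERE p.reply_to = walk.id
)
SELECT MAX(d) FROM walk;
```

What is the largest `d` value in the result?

3

Base: id=3 (c19) at d 0.
Iteration 1: rows with reply_to in {3} -> c22 (id 4, d 1).
Iteration 2: rows with reply_to in {4} -> c15 (id 7, d 2).
Iteration 3: rows with reply_to in {7} -> c29 (id 10, d 3).
Iteration 4: no rows with reply_to in {10}; recursion stops.
d values: 0, 1, 2, 3; the maximum is 3.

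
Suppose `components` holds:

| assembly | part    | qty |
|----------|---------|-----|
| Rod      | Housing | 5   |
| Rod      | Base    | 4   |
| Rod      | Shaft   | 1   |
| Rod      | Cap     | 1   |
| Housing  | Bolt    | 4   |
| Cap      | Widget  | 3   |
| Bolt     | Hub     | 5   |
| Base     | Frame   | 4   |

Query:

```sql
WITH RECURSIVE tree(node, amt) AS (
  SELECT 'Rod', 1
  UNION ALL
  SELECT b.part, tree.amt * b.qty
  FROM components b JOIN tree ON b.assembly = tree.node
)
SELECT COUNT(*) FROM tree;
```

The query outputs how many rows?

Base: (Rod, amt=1).
Iteration 1: components of {Rod} -> Base = 1*4 = 4, Cap = 1*1 = 1, Housing = 1*5 = 5, Shaft = 1*1 = 1.
Iteration 2: components of {Base,Cap,Housing,Shaft} -> Bolt = 5*4 = 20, Frame = 4*4 = 16, Widget = 1*3 = 3.
Iteration 3: components of {Bolt,Frame,Widget} -> Hub = 20*5 = 100.
Iteration 4: no further components; recursion stops.
Total rows emitted: 9.

9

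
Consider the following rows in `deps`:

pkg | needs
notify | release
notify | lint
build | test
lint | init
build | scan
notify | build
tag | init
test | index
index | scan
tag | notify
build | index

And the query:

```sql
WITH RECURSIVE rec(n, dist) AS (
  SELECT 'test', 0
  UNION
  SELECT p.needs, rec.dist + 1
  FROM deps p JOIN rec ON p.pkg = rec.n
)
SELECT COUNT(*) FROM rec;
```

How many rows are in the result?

Base: (test, dist=0).
Iteration 1: edges from {test} -> (index, dist=1).
Iteration 2: edges from {index} -> (scan, dist=2).
Iteration 3: no outgoing edges from {scan}; recursion stops.
Total rows emitted: 3.

3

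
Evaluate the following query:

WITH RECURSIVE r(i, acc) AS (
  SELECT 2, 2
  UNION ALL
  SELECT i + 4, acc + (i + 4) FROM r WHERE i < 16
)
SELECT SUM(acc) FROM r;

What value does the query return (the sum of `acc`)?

110

Base: i=2, acc=2.
Iteration 1: 2 < 16 holds -> i = 2 + 4 = 6, acc = 2 + 6 = 8.
Iteration 2: 6 < 16 holds -> i = 6 + 4 = 10, acc = 8 + 10 = 18.
Iteration 3: 10 < 16 holds -> i = 10 + 4 = 14, acc = 18 + 14 = 32.
Iteration 4: 14 < 16 holds -> i = 14 + 4 = 18, acc = 32 + 18 = 50.
Iteration 5: 18 < 16 fails; recursion stops.
SUM(acc) = 2 + 8 + 18 + 32 + 50 = 110.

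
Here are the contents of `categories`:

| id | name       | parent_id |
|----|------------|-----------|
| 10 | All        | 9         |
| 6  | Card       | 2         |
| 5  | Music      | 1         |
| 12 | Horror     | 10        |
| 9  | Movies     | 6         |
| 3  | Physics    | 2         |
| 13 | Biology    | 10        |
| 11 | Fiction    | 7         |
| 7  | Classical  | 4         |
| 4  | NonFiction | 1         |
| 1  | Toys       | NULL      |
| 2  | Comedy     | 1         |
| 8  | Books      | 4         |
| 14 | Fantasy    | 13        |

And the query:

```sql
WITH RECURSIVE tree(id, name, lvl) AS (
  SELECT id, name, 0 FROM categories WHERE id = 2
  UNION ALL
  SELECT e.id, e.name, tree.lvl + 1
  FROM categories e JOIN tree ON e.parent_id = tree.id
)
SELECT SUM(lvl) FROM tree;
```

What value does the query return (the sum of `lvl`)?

Base: id=2 (Comedy) at lvl 0.
Iteration 1: rows with parent_id in {2} -> Physics (id 3, lvl 1), Card (id 6, lvl 1).
Iteration 2: rows with parent_id in {3,6} -> Movies (id 9, lvl 2).
Iteration 3: rows with parent_id in {9} -> All (id 10, lvl 3).
Iteration 4: rows with parent_id in {10} -> Horror (id 12, lvl 4), Biology (id 13, lvl 4).
Iteration 5: rows with parent_id in {12,13} -> Fantasy (id 14, lvl 5).
Iteration 6: no rows with parent_id in {14}; recursion stops.
SUM(lvl) = 0 + 1 + 1 + 2 + 3 + 4 + 4 + 5 = 20.

20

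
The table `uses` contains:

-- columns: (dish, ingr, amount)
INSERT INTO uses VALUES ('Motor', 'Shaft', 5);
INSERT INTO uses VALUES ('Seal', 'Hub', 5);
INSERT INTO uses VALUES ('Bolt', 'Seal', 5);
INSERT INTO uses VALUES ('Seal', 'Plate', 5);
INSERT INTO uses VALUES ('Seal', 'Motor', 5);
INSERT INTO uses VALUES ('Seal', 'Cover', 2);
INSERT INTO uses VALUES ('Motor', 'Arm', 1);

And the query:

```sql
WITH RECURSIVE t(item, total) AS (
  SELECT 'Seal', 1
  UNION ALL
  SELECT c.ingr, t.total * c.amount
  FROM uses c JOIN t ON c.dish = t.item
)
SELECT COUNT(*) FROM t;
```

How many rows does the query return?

Base: (Seal, total=1).
Iteration 1: components of {Seal} -> Cover = 1*2 = 2, Hub = 1*5 = 5, Motor = 1*5 = 5, Plate = 1*5 = 5.
Iteration 2: components of {Cover,Hub,Motor,Plate} -> Arm = 5*1 = 5, Shaft = 5*5 = 25.
Iteration 3: no further components; recursion stops.
Total rows emitted: 7.

7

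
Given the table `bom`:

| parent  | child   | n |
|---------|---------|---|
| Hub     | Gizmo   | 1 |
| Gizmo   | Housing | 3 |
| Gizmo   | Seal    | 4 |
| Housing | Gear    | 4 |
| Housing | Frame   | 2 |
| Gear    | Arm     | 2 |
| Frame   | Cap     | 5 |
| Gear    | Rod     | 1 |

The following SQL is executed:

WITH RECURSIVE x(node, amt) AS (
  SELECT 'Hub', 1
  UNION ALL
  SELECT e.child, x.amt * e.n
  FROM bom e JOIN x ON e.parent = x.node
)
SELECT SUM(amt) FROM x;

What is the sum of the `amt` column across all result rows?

93

Base: (Hub, amt=1).
Iteration 1: components of {Hub} -> Gizmo = 1*1 = 1.
Iteration 2: components of {Gizmo} -> Housing = 1*3 = 3, Seal = 1*4 = 4.
Iteration 3: components of {Housing,Seal} -> Frame = 3*2 = 6, Gear = 3*4 = 12.
Iteration 4: components of {Frame,Gear} -> Arm = 12*2 = 24, Cap = 6*5 = 30, Rod = 12*1 = 12.
Iteration 5: no further components; recursion stops.
SUM(amt) = 1 + 1 + 3 + 4 + 12 + 6 + 24 + 12 + 30 = 93.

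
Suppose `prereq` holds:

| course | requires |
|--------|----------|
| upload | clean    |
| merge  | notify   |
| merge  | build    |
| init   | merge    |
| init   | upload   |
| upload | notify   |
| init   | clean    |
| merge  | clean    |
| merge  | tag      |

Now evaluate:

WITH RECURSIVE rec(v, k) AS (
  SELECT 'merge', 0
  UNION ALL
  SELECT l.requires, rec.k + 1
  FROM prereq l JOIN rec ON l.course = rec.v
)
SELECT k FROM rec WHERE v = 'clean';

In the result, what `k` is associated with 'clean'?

Base: (merge, k=0).
Iteration 1: edges from {merge} -> (build, k=1), (clean, k=1), (notify, k=1), (tag, k=1).
Iteration 2: no outgoing edges from {build,clean,notify,tag}; recursion stops.

1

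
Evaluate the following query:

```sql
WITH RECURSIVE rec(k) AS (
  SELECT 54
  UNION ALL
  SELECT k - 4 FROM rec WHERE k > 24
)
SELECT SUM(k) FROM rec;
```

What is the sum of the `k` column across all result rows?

342

Base: k=54.
Iteration 1: 54 > 24 holds -> k = 54 - 4 = 50.
Iteration 2: 50 > 24 holds -> k = 50 - 4 = 46.
Iteration 3: 46 > 24 holds -> k = 46 - 4 = 42.
Iteration 4: 42 > 24 holds -> k = 42 - 4 = 38.
Iteration 5: 38 > 24 holds -> k = 38 - 4 = 34.
Iteration 6: 34 > 24 holds -> k = 34 - 4 = 30.
Iteration 7: 30 > 24 holds -> k = 30 - 4 = 26.
Iteration 8: 26 > 24 holds -> k = 26 - 4 = 22.
Iteration 9: 22 > 24 fails; recursion stops.
SUM(k) = 54 + 50 + 46 + 42 + 38 + 34 + 30 + 26 + 22 = 342.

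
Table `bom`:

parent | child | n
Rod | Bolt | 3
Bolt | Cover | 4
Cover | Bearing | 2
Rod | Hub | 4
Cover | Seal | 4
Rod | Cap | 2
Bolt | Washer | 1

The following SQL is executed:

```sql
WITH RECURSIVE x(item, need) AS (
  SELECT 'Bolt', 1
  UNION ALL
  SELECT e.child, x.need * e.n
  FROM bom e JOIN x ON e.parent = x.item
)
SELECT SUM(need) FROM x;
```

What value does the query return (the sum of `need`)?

30

Base: (Bolt, need=1).
Iteration 1: components of {Bolt} -> Cover = 1*4 = 4, Washer = 1*1 = 1.
Iteration 2: components of {Cover,Washer} -> Bearing = 4*2 = 8, Seal = 4*4 = 16.
Iteration 3: no further components; recursion stops.
SUM(need) = 1 + 4 + 1 + 8 + 16 = 30.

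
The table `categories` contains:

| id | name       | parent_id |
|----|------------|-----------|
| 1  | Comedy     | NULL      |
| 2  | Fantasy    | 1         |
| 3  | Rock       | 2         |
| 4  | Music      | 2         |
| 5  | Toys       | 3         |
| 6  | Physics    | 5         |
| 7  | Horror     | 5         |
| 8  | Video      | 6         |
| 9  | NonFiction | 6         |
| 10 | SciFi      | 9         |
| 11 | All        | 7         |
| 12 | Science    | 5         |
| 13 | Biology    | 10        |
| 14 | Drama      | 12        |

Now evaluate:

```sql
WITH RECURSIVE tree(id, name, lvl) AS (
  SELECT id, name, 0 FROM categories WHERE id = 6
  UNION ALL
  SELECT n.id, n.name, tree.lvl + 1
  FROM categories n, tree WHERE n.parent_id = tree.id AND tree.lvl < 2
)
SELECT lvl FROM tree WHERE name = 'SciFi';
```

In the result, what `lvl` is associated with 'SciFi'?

Base: id=6 (Physics) at lvl 0.
Iteration 1: rows with parent_id in {6} -> Video (id 8, lvl 1), NonFiction (id 9, lvl 1).
Iteration 2: rows with parent_id in {8,9} -> SciFi (id 10, lvl 2).
Iteration 3: lvl < 2 fails for all current rows; recursion stops.

2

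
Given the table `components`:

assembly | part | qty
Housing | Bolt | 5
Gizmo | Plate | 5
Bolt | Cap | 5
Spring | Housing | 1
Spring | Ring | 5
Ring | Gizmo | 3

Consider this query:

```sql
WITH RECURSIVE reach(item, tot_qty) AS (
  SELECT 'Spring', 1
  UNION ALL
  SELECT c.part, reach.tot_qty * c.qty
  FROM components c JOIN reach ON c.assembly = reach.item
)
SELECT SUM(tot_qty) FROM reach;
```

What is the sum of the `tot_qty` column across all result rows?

127

Base: (Spring, tot_qty=1).
Iteration 1: components of {Spring} -> Housing = 1*1 = 1, Ring = 1*5 = 5.
Iteration 2: components of {Housing,Ring} -> Bolt = 1*5 = 5, Gizmo = 5*3 = 15.
Iteration 3: components of {Bolt,Gizmo} -> Cap = 5*5 = 25, Plate = 15*5 = 75.
Iteration 4: no further components; recursion stops.
SUM(tot_qty) = 1 + 1 + 5 + 5 + 15 + 25 + 75 = 127.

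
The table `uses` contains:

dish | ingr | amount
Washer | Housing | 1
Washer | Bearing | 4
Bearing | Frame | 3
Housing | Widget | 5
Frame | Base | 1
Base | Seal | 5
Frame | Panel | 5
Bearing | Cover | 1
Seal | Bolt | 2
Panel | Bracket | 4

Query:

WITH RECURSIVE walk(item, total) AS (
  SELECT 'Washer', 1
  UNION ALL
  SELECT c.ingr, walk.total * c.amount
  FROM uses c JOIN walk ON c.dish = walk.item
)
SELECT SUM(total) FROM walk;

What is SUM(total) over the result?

Base: (Washer, total=1).
Iteration 1: components of {Washer} -> Bearing = 1*4 = 4, Housing = 1*1 = 1.
Iteration 2: components of {Bearing,Housing} -> Cover = 4*1 = 4, Frame = 4*3 = 12, Widget = 1*5 = 5.
Iteration 3: components of {Cover,Frame,Widget} -> Base = 12*1 = 12, Panel = 12*5 = 60.
Iteration 4: components of {Base,Panel} -> Bracket = 60*4 = 240, Seal = 12*5 = 60.
Iteration 5: components of {Bracket,Seal} -> Bolt = 60*2 = 120.
Iteration 6: no further components; recursion stops.
SUM(total) = 1 + 1 + 4 + 5 + 12 + 4 + 12 + 60 + 60 + 240 + 120 = 519.

519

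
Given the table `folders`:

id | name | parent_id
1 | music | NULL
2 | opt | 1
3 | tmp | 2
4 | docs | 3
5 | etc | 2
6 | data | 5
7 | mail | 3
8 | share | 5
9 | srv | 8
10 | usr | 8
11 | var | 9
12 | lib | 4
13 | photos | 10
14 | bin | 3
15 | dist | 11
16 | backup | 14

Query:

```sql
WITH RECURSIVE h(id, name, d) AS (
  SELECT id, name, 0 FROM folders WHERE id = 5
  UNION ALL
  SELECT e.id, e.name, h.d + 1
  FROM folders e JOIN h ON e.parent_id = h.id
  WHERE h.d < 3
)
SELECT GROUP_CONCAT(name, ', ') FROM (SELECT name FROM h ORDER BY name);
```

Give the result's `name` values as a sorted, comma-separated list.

Base: id=5 (etc) at d 0.
Iteration 1: rows with parent_id in {5} -> data (id 6, d 1), share (id 8, d 1).
Iteration 2: rows with parent_id in {6,8} -> srv (id 9, d 2), usr (id 10, d 2).
Iteration 3: rows with parent_id in {9,10} -> var (id 11, d 3), photos (id 13, d 3).
Iteration 4: d < 3 fails for all current rows; recursion stops.

data, etc, photos, share, srv, usr, var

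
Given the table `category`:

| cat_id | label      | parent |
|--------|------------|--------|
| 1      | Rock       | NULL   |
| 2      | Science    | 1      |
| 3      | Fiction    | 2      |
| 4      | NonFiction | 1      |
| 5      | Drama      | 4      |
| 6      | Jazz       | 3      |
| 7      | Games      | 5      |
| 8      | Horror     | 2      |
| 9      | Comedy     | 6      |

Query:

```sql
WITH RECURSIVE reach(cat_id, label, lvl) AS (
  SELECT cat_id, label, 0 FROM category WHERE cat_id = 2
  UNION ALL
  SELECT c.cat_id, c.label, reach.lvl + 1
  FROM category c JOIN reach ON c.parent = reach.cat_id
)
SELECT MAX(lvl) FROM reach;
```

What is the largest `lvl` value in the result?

3

Base: cat_id=2 (Science) at lvl 0.
Iteration 1: rows with parent in {2} -> Fiction (id 3, lvl 1), Horror (id 8, lvl 1).
Iteration 2: rows with parent in {3,8} -> Jazz (id 6, lvl 2).
Iteration 3: rows with parent in {6} -> Comedy (id 9, lvl 3).
Iteration 4: no rows with parent in {9}; recursion stops.
lvl values: 0, 1, 1, 2, 3; the maximum is 3.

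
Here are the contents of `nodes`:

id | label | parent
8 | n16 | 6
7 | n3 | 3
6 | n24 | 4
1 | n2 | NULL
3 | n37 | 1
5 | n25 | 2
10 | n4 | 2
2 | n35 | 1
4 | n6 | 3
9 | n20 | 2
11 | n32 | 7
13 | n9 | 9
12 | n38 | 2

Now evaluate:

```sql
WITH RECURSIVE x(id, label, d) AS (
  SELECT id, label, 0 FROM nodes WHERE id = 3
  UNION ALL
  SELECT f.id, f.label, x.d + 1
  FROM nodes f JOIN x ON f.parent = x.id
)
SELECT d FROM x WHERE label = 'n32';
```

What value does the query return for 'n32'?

2

Base: id=3 (n37) at d 0.
Iteration 1: rows with parent in {3} -> n6 (id 4, d 1), n3 (id 7, d 1).
Iteration 2: rows with parent in {4,7} -> n24 (id 6, d 2), n32 (id 11, d 2).
Iteration 3: rows with parent in {6,11} -> n16 (id 8, d 3).
Iteration 4: no rows with parent in {8}; recursion stops.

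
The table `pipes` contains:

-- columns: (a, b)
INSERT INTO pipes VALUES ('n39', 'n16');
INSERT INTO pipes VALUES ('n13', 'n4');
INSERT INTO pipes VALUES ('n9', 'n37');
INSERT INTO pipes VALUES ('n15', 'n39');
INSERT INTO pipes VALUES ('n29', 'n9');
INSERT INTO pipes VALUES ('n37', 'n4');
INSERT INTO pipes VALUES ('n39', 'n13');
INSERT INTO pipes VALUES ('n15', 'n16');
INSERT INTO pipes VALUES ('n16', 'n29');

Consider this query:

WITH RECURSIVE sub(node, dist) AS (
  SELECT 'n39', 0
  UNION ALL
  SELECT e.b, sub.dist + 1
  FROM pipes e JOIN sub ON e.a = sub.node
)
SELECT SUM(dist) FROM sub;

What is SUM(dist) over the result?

18

Base: (n39, dist=0).
Iteration 1: edges from {n39} -> (n13, dist=1), (n16, dist=1).
Iteration 2: edges from {n13,n16} -> (n29, dist=2), (n4, dist=2).
Iteration 3: edges from {n29,n4} -> (n9, dist=3).
Iteration 4: edges from {n9} -> (n37, dist=4).
Iteration 5: edges from {n37} -> (n4, dist=5).
Iteration 6: no outgoing edges from {n4}; recursion stops.
SUM(dist) = 0 + 1 + 1 + 2 + 2 + 3 + 4 + 5 = 18.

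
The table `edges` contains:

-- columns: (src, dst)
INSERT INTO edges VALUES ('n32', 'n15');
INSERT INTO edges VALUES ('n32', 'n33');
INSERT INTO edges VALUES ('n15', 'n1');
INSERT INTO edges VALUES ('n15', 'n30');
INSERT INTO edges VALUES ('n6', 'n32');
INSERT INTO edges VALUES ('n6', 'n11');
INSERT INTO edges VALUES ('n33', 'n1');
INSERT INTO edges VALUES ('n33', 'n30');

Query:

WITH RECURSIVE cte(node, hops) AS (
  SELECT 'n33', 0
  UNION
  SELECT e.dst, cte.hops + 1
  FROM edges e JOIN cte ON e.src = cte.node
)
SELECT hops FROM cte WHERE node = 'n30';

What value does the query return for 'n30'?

Base: (n33, hops=0).
Iteration 1: edges from {n33} -> (n1, hops=1), (n30, hops=1).
Iteration 2: no outgoing edges from {n1,n30}; recursion stops.

1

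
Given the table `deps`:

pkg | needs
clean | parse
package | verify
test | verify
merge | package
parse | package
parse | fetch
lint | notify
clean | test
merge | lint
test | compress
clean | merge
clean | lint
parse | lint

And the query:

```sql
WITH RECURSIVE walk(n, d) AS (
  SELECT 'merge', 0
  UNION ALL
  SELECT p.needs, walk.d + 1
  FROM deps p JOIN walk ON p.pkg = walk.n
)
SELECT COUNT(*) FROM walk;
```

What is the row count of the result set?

5

Base: (merge, d=0).
Iteration 1: edges from {merge} -> (lint, d=1), (package, d=1).
Iteration 2: edges from {lint,package} -> (notify, d=2), (verify, d=2).
Iteration 3: no outgoing edges from {notify,verify}; recursion stops.
Total rows emitted: 5.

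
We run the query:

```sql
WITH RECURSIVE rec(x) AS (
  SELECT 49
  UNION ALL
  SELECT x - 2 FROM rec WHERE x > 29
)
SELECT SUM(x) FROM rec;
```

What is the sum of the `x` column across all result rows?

Base: x=49.
Iteration 1: 49 > 29 holds -> x = 49 - 2 = 47.
Iteration 2: 47 > 29 holds -> x = 47 - 2 = 45.
Iteration 3: 45 > 29 holds -> x = 45 - 2 = 43.
Iteration 4: 43 > 29 holds -> x = 43 - 2 = 41.
Iteration 5: 41 > 29 holds -> x = 41 - 2 = 39.
Iteration 6: 39 > 29 holds -> x = 39 - 2 = 37.
Iteration 7: 37 > 29 holds -> x = 37 - 2 = 35.
Iteration 8: 35 > 29 holds -> x = 35 - 2 = 33.
Iteration 9: 33 > 29 holds -> x = 33 - 2 = 31.
Iteration 10: 31 > 29 holds -> x = 31 - 2 = 29.
Iteration 11: 29 > 29 fails; recursion stops.
SUM(x) = 49 + 47 + 45 + 43 + 41 + 39 + 37 + 35 + 33 + 31 + 29 = 429.

429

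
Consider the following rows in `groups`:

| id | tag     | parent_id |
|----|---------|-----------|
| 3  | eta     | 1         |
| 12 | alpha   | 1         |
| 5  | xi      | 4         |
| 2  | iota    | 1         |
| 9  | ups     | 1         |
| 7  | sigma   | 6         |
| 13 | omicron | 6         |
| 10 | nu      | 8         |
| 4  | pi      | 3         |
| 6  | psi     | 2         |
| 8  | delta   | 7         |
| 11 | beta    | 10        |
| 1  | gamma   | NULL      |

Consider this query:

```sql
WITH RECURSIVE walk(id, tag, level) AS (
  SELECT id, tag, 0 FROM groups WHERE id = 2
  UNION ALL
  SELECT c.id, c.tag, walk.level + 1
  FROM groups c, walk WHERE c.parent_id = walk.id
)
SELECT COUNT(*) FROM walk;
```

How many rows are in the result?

Base: id=2 (iota) at level 0.
Iteration 1: rows with parent_id in {2} -> psi (id 6, level 1).
Iteration 2: rows with parent_id in {6} -> sigma (id 7, level 2), omicron (id 13, level 2).
Iteration 3: rows with parent_id in {7,13} -> delta (id 8, level 3).
Iteration 4: rows with parent_id in {8} -> nu (id 10, level 4).
Iteration 5: rows with parent_id in {10} -> beta (id 11, level 5).
Iteration 6: no rows with parent_id in {11}; recursion stops.
Total rows emitted: 7.

7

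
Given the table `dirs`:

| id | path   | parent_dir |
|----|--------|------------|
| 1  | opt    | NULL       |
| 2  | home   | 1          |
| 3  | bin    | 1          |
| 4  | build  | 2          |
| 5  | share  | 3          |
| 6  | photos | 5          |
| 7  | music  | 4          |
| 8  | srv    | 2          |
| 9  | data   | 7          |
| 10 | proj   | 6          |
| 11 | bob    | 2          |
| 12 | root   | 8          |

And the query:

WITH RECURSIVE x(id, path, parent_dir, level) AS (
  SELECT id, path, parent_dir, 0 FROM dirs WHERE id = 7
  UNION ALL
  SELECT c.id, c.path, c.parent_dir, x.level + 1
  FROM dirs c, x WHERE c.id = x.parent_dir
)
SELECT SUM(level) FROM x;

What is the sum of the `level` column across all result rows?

6

Base: id=7 (music), parent_dir=4, level 0.
Iteration 1: join on id=4 -> build (id 4, parent_dir=2, level 1).
Iteration 2: join on id=2 -> home (id 2, parent_dir=1, level 2).
Iteration 3: join on id=1 -> opt (id 1, parent_dir=NULL, level 3).
Iteration 4: parent_dir is NULL; no match; recursion stops.
SUM(level) = 0 + 1 + 2 + 3 = 6.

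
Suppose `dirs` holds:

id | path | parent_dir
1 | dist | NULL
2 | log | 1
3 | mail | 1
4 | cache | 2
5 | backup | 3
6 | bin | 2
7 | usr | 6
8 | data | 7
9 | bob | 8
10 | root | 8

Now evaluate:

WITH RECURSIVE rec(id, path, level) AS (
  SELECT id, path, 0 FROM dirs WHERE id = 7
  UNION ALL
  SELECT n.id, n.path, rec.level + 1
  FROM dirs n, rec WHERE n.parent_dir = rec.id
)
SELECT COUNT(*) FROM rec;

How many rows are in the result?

Base: id=7 (usr) at level 0.
Iteration 1: rows with parent_dir in {7} -> data (id 8, level 1).
Iteration 2: rows with parent_dir in {8} -> bob (id 9, level 2), root (id 10, level 2).
Iteration 3: no rows with parent_dir in {9,10}; recursion stops.
Total rows emitted: 4.

4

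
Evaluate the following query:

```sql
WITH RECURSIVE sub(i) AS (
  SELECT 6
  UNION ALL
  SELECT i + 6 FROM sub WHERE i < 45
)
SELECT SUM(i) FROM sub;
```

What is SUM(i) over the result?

Base: i=6.
Iteration 1: 6 < 45 holds -> i = 6 + 6 = 12.
Iteration 2: 12 < 45 holds -> i = 12 + 6 = 18.
Iteration 3: 18 < 45 holds -> i = 18 + 6 = 24.
Iteration 4: 24 < 45 holds -> i = 24 + 6 = 30.
Iteration 5: 30 < 45 holds -> i = 30 + 6 = 36.
Iteration 6: 36 < 45 holds -> i = 36 + 6 = 42.
Iteration 7: 42 < 45 holds -> i = 42 + 6 = 48.
Iteration 8: 48 < 45 fails; recursion stops.
SUM(i) = 6 + 12 + 18 + 24 + 30 + 36 + 42 + 48 = 216.

216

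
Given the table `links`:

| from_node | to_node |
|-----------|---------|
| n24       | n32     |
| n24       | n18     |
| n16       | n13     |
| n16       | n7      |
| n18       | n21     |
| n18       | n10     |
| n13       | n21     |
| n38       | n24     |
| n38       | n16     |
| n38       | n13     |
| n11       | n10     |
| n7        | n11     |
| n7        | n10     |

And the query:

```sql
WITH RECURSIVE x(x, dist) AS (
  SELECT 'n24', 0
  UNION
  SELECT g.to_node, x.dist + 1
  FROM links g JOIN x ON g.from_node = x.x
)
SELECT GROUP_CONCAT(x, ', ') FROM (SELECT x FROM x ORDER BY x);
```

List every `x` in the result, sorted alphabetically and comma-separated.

Base: (n24, dist=0).
Iteration 1: edges from {n24} -> (n18, dist=1), (n32, dist=1).
Iteration 2: edges from {n18,n32} -> (n10, dist=2), (n21, dist=2).
Iteration 3: no outgoing edges from {n10,n21}; recursion stops.

n10, n18, n21, n24, n32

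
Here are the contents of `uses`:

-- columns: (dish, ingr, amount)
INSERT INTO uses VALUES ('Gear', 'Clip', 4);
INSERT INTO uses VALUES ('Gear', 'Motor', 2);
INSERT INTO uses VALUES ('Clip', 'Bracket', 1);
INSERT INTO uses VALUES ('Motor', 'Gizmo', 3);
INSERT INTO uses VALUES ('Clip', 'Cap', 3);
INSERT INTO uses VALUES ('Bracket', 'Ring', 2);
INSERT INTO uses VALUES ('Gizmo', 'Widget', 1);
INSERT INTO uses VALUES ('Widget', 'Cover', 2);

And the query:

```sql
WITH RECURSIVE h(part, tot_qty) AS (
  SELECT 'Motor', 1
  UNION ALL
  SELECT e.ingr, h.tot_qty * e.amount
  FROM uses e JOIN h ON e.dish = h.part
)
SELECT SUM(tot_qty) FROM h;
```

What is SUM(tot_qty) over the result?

13

Base: (Motor, tot_qty=1).
Iteration 1: components of {Motor} -> Gizmo = 1*3 = 3.
Iteration 2: components of {Gizmo} -> Widget = 3*1 = 3.
Iteration 3: components of {Widget} -> Cover = 3*2 = 6.
Iteration 4: no further components; recursion stops.
SUM(tot_qty) = 1 + 3 + 3 + 6 = 13.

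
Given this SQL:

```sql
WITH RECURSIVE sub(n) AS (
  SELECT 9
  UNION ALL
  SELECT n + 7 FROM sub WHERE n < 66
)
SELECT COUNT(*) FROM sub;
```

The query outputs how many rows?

Base: n=9.
Iteration 1: 9 < 66 holds -> n = 9 + 7 = 16.
Iteration 2: 16 < 66 holds -> n = 16 + 7 = 23.
Iteration 3: 23 < 66 holds -> n = 23 + 7 = 30.
Iteration 4: 30 < 66 holds -> n = 30 + 7 = 37.
Iteration 5: 37 < 66 holds -> n = 37 + 7 = 44.
Iteration 6: 44 < 66 holds -> n = 44 + 7 = 51.
Iteration 7: 51 < 66 holds -> n = 51 + 7 = 58.
Iteration 8: 58 < 66 holds -> n = 58 + 7 = 65.
Iteration 9: 65 < 66 holds -> n = 65 + 7 = 72.
Iteration 10: 72 < 66 fails; recursion stops.
Total rows emitted: 10.

10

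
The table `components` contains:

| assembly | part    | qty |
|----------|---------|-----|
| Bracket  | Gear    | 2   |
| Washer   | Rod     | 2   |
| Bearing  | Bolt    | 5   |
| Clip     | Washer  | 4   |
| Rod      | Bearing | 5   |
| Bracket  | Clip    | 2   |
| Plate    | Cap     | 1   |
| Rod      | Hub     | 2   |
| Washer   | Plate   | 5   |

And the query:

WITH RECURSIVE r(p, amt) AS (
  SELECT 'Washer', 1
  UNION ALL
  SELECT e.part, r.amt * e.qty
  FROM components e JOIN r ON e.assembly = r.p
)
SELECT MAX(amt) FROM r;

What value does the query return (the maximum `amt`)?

Base: (Washer, amt=1).
Iteration 1: components of {Washer} -> Plate = 1*5 = 5, Rod = 1*2 = 2.
Iteration 2: components of {Plate,Rod} -> Bearing = 2*5 = 10, Cap = 5*1 = 5, Hub = 2*2 = 4.
Iteration 3: components of {Bearing,Cap,Hub} -> Bolt = 10*5 = 50.
Iteration 4: no further components; recursion stops.
amt values: 1, 2, 5, 4, 10, 5, 50; the maximum is 50.

50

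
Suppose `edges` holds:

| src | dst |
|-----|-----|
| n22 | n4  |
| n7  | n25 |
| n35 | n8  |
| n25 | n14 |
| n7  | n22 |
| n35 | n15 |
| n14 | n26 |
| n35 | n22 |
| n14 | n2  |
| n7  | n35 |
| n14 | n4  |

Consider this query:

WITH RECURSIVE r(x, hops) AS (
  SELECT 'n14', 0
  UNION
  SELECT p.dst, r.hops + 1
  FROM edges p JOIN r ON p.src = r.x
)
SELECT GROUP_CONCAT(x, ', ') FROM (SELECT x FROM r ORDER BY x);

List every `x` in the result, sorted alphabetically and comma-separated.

n14, n2, n26, n4

Base: (n14, hops=0).
Iteration 1: edges from {n14} -> (n2, hops=1), (n26, hops=1), (n4, hops=1).
Iteration 2: no outgoing edges from {n2,n26,n4}; recursion stops.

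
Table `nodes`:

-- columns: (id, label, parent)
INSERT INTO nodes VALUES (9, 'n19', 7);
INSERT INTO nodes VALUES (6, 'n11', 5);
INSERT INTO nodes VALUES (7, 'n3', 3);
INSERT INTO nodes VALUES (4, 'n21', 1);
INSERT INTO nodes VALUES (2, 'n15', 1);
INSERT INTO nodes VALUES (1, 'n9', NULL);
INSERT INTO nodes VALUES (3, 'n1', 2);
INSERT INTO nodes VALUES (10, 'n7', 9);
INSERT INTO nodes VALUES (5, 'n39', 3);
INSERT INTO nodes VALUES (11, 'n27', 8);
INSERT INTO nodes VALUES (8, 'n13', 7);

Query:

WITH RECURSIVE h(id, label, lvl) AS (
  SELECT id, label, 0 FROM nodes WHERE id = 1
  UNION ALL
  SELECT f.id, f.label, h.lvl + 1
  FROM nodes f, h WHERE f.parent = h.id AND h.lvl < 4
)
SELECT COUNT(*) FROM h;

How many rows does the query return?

9

Base: id=1 (n9) at lvl 0.
Iteration 1: rows with parent in {1} -> n15 (id 2, lvl 1), n21 (id 4, lvl 1).
Iteration 2: rows with parent in {2,4} -> n1 (id 3, lvl 2).
Iteration 3: rows with parent in {3} -> n39 (id 5, lvl 3), n3 (id 7, lvl 3).
Iteration 4: rows with parent in {5,7} -> n11 (id 6, lvl 4), n13 (id 8, lvl 4), n19 (id 9, lvl 4).
Iteration 5: lvl < 4 fails for all current rows; recursion stops.
Total rows emitted: 9.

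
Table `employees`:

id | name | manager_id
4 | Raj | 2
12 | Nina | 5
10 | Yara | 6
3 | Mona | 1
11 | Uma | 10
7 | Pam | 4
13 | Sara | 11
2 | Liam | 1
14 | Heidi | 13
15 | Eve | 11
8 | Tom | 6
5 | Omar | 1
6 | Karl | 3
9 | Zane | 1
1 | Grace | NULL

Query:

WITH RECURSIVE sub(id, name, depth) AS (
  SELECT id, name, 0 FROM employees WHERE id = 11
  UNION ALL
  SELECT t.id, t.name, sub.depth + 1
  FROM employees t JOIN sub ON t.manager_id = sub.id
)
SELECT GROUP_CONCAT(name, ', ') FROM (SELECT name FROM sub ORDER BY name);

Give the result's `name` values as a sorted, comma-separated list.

Eve, Heidi, Sara, Uma

Base: id=11 (Uma) at depth 0.
Iteration 1: rows with manager_id in {11} -> Sara (id 13, depth 1), Eve (id 15, depth 1).
Iteration 2: rows with manager_id in {13,15} -> Heidi (id 14, depth 2).
Iteration 3: no rows with manager_id in {14}; recursion stops.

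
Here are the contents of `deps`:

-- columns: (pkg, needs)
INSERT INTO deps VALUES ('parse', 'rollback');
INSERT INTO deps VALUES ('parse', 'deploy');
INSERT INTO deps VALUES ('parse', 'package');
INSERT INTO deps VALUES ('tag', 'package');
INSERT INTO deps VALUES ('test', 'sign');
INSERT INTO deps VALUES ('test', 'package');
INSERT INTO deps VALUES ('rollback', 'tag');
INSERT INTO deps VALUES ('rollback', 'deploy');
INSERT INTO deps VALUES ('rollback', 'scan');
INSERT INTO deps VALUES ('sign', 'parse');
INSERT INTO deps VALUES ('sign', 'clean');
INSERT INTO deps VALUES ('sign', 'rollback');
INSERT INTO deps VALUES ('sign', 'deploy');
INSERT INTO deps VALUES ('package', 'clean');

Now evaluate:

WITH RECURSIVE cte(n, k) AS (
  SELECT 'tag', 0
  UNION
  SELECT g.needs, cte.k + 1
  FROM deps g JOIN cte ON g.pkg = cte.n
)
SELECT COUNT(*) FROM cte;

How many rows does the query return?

Base: (tag, k=0).
Iteration 1: edges from {tag} -> (package, k=1).
Iteration 2: edges from {package} -> (clean, k=2).
Iteration 3: no outgoing edges from {clean}; recursion stops.
Total rows emitted: 3.

3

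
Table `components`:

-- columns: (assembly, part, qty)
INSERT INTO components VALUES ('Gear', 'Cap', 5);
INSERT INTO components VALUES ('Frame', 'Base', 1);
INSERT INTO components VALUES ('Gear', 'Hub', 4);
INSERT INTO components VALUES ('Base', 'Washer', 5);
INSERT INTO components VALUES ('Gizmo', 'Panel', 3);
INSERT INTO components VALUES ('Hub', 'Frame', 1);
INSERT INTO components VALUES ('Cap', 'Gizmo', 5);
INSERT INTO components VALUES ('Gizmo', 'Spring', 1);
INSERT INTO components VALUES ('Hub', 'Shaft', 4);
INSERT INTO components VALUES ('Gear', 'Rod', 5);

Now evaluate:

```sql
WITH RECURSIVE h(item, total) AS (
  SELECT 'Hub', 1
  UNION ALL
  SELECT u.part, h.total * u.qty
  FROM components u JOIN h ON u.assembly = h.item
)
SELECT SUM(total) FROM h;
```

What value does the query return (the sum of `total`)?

Base: (Hub, total=1).
Iteration 1: components of {Hub} -> Frame = 1*1 = 1, Shaft = 1*4 = 4.
Iteration 2: components of {Frame,Shaft} -> Base = 1*1 = 1.
Iteration 3: components of {Base} -> Washer = 1*5 = 5.
Iteration 4: no further components; recursion stops.
SUM(total) = 1 + 1 + 4 + 1 + 5 = 12.

12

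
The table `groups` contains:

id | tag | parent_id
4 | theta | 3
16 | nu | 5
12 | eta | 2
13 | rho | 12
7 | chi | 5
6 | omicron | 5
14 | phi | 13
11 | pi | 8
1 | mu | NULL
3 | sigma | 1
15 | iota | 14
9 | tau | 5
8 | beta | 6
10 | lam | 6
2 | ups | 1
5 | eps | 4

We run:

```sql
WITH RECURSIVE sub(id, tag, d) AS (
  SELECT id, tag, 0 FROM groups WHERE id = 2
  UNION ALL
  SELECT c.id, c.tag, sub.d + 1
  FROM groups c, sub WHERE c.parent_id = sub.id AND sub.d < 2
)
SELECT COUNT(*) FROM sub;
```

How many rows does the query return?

3

Base: id=2 (ups) at d 0.
Iteration 1: rows with parent_id in {2} -> eta (id 12, d 1).
Iteration 2: rows with parent_id in {12} -> rho (id 13, d 2).
Iteration 3: d < 2 fails for all current rows; recursion stops.
Total rows emitted: 3.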